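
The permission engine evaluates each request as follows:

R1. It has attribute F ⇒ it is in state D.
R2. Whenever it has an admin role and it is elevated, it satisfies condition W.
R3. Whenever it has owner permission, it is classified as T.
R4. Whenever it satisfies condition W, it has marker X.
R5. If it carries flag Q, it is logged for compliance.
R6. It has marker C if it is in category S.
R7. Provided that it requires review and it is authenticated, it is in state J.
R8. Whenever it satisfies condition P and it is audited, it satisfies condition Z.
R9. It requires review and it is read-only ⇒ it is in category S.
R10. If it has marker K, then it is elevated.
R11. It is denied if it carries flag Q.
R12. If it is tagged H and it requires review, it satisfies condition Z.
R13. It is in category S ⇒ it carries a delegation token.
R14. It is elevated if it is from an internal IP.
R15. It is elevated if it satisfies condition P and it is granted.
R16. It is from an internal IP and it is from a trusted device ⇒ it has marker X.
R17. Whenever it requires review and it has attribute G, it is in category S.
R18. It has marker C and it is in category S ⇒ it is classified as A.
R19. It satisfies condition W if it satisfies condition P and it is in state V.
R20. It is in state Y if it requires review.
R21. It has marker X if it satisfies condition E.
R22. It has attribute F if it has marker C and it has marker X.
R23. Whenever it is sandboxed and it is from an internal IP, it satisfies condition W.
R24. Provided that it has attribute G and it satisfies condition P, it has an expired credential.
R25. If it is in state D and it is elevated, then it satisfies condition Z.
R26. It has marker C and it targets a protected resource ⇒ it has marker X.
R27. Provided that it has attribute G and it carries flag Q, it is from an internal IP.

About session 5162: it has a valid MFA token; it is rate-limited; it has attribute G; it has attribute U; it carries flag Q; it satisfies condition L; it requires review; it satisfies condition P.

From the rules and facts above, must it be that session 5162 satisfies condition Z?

No

Forward chaining from the given facts derives: is logged for compliance, is denied, is in category S, is in state Y, has an expired credential, is from an internal IP, has marker C, carries a delegation token, is elevated, is classified as A.
Rules concluding "it satisfies condition Z": R8 needs "it is audited"; R12 needs "it is tagged H"; R25 needs "it is in state D" — none of these are established.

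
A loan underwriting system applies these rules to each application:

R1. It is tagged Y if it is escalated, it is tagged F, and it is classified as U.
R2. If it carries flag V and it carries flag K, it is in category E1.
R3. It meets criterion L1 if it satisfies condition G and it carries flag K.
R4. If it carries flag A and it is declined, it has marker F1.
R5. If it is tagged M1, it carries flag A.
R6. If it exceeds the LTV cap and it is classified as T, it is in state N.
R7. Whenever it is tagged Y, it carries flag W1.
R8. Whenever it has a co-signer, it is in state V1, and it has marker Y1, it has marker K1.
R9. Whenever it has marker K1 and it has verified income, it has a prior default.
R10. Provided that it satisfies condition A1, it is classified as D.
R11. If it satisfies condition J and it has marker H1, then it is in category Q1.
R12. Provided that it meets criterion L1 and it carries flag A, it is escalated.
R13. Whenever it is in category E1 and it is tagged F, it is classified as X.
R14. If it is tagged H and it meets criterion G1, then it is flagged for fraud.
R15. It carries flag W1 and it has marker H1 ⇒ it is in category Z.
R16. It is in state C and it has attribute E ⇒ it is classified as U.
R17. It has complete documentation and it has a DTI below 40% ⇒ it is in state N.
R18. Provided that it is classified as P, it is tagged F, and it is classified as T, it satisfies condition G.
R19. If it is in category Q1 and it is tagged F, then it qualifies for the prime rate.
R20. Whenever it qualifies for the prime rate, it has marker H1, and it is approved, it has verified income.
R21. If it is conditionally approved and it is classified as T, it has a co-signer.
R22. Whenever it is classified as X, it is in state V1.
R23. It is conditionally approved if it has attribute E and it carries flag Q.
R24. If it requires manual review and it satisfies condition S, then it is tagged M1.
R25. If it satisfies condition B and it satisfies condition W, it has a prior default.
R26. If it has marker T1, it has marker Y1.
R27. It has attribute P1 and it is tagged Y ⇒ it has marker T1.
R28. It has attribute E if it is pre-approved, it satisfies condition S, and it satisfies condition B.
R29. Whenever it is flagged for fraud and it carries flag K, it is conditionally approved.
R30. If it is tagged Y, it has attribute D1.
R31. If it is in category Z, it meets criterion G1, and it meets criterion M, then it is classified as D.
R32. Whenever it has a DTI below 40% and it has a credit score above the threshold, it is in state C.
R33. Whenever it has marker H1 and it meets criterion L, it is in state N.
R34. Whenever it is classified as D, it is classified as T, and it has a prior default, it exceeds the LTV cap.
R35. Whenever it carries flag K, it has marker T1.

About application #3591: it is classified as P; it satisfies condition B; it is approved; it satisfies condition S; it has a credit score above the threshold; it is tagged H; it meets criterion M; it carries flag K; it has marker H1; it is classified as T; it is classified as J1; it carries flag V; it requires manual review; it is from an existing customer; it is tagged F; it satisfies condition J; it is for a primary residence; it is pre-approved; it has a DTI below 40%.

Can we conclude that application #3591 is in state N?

Forward chaining from the given facts derives: is in category E1, is in category Q1, is classified as X, satisfies condition G, qualifies for the prime rate, has verified income, is in state V1, is tagged M1, has attribute E, is in state C, has marker T1, meets criterion L1, carries flag A, is escalated, is classified as U, has marker Y1, is tagged Y, carries flag W1, is in category Z, has attribute D1.
Rules concluding "it is in state N": R6 needs "it exceeds the LTV cap"; R17 needs "it has complete documentation"; R33 needs "it meets criterion L" — none of these are established.

No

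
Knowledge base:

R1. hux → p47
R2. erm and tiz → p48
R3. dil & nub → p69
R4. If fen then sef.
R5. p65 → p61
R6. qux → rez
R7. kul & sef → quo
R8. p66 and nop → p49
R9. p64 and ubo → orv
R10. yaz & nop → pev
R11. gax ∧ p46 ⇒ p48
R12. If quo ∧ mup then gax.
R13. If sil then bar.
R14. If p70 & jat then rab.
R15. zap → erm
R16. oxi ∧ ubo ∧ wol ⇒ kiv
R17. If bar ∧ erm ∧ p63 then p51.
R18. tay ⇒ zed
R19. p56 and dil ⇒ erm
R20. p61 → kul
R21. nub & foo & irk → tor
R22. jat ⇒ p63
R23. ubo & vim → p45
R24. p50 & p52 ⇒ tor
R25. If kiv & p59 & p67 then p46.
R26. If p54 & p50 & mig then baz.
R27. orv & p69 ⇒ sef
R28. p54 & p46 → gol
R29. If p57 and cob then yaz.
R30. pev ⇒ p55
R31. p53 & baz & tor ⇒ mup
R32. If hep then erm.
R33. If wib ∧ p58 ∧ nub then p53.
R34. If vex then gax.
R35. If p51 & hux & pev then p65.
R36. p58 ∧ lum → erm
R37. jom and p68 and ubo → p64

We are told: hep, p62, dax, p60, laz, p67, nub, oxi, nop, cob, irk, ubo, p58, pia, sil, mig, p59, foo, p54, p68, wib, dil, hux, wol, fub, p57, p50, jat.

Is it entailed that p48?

No

Forward chaining from the given facts derives: p47, p69, bar, kiv, tor, p63, p46, baz, gol, yaz, erm, p53, pev, p51, p55, mup, p65, p61, kul.
Rules concluding p48: R2 needs tiz; R11 needs gax — none of these are established.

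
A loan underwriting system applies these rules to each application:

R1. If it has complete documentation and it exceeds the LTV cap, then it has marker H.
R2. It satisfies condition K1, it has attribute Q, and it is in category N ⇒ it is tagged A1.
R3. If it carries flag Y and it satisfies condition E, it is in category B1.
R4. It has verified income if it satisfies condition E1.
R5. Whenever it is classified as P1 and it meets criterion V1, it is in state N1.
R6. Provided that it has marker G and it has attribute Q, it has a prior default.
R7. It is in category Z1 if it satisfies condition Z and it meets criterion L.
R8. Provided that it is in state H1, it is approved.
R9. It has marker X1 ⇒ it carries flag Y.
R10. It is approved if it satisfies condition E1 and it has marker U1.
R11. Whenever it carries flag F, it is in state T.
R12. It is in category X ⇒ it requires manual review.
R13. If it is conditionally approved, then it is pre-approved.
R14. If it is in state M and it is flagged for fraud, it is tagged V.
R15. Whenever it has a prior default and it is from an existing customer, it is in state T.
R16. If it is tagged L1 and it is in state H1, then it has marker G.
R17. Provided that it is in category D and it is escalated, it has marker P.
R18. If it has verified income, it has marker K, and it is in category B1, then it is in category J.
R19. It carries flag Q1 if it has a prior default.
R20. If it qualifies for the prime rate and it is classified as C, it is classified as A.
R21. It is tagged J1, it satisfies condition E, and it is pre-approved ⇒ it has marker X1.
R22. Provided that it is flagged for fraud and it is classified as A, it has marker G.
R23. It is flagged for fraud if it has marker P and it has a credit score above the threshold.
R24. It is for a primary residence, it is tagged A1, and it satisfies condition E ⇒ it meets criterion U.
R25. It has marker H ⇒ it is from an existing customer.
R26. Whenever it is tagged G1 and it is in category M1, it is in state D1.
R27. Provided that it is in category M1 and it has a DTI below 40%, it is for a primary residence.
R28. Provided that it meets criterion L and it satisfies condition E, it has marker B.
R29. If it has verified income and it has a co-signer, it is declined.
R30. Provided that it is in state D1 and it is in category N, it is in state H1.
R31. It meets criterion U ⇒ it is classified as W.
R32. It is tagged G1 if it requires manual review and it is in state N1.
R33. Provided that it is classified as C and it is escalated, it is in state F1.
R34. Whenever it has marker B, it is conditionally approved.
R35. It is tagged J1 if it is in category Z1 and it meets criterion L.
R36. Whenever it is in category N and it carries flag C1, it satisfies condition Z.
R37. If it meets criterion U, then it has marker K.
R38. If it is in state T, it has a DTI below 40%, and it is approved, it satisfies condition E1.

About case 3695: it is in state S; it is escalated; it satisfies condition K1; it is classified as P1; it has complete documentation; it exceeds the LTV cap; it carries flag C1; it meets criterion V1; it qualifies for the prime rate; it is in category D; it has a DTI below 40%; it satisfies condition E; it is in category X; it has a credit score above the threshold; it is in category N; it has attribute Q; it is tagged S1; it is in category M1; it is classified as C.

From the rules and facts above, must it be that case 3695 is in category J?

No

Forward chaining from the given facts derives: has marker H, is tagged A1, is in state N1, requires manual review, has marker P, is classified as A, is flagged for fraud, is from an existing customer, is for a primary residence, is tagged G1, is in state F1, satisfies condition Z, has marker G, meets criterion U, is in state D1, is in state H1, is classified as W, has marker K, has a prior default, is approved, is in state T, carries flag Q1, satisfies condition E1, has verified income.
The only rule concluding "it is in category J" is R18, which needs "it is in category B1"; that is never established.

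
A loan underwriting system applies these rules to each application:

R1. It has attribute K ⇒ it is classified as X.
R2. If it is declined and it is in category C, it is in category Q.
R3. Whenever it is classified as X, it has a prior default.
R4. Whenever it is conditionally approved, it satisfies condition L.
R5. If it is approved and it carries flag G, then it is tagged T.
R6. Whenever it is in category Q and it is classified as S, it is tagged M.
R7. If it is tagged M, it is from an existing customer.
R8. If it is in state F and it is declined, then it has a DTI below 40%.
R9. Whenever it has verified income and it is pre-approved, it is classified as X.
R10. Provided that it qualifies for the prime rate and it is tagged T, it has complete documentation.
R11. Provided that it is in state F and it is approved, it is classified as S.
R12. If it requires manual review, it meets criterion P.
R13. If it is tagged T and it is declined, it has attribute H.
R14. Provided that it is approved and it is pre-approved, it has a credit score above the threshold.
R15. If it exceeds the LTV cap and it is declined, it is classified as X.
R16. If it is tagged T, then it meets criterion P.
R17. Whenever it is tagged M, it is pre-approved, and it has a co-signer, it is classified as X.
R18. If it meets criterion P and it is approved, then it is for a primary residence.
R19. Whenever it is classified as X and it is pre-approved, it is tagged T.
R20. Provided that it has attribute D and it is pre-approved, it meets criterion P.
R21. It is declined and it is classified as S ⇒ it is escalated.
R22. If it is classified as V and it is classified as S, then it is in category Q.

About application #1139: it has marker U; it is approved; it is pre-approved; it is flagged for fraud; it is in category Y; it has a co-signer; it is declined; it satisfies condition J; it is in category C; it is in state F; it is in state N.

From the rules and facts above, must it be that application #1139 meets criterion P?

Yes

By R2 (it is declined, it is in category C): it is in category Q.
By R11 (it is in state F, it is approved): it is classified as S.
By R6 (it is in category Q, it is classified as S): it is tagged M.
By R17 (it is tagged M, it is pre-approved, it has a co-signer): it is classified as X.
By R19 (it is classified as X, it is pre-approved): it is tagged T.
By R16 (it is tagged T): it meets criterion P.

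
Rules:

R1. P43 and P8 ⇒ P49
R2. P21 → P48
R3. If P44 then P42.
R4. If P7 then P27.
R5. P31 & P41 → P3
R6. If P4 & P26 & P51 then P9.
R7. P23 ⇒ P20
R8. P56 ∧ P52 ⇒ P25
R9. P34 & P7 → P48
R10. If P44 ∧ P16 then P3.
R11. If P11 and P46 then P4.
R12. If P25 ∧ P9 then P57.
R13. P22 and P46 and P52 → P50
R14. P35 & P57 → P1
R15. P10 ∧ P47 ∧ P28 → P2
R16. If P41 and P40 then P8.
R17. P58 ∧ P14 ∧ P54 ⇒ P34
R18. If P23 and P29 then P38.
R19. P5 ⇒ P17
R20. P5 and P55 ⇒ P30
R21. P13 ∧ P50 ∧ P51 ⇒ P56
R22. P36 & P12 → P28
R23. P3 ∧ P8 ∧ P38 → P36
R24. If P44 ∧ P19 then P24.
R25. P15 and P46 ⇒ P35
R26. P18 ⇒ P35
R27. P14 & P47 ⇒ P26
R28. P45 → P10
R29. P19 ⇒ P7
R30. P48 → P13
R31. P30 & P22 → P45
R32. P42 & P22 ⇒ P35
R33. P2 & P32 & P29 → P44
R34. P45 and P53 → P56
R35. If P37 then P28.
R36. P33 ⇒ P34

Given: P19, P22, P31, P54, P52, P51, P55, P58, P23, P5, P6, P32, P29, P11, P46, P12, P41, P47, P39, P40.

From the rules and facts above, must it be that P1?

Forward chaining from the given facts derives: P3, P20, P4, P50, P8, P38, P17, P30, P36, P7, P45, P27, P28, P10, P2, P44, P42, P24, P35.
The only rule concluding P1 is R14, which needs P57; that is never established.

No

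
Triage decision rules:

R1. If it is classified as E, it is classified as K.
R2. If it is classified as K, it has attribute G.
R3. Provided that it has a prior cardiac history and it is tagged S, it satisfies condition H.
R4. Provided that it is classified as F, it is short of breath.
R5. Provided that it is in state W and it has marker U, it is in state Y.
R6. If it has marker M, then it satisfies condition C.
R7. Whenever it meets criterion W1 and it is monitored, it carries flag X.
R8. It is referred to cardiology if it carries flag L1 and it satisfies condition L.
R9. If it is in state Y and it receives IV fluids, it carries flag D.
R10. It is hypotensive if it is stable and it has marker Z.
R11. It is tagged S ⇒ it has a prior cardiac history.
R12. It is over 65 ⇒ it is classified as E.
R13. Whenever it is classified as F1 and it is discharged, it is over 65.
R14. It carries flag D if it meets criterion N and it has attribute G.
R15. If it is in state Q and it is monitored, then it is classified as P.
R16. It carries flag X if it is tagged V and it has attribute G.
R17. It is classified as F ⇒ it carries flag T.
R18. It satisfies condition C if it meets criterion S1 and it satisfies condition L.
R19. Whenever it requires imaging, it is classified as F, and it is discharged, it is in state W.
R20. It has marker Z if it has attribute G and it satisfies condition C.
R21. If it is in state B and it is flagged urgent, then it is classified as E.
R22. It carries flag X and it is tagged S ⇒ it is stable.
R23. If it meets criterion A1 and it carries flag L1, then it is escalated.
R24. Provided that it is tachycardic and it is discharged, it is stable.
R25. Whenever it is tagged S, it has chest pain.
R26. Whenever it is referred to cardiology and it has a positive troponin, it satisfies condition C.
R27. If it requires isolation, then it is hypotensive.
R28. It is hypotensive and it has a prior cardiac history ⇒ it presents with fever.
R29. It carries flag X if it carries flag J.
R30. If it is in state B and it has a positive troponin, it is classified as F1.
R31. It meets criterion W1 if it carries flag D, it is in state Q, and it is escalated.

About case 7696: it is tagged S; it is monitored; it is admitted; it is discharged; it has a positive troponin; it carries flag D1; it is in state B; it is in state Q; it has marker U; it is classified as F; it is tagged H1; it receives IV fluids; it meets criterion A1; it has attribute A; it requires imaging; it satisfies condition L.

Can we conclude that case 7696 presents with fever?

No

Forward chaining from the given facts derives: is short of breath, has a prior cardiac history, is classified as P, carries flag T, is in state W, has chest pain, is classified as F1, satisfies condition H, is in state Y, carries flag D, is over 65, is classified as E, is classified as K, has attribute G.
The only rule concluding "it presents with fever" is R28, which needs "it is hypotensive"; that is never established.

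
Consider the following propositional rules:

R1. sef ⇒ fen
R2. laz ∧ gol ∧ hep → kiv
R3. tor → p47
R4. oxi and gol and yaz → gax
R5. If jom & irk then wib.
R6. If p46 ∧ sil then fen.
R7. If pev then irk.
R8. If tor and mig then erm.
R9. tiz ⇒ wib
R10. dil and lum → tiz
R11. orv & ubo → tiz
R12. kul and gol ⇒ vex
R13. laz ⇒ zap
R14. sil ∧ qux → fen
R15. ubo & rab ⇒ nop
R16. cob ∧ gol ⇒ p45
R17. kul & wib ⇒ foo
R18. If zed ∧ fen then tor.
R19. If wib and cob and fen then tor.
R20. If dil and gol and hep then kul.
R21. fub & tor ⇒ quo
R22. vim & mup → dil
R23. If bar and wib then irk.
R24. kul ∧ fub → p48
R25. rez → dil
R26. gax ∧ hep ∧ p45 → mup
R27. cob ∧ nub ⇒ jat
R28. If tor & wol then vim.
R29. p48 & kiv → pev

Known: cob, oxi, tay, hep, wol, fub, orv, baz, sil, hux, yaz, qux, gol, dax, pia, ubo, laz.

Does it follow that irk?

Yes

kiv  (by R2: laz, gol, hep)
gax  (by R4: oxi, gol, yaz)
tiz  (by R11: orv, ubo)
fen  (by R14: sil, qux)
p45  (by R16: cob, gol)
mup  (by R26: gax, hep, p45)
wib  (by R9: tiz)
tor  (by R19: wib, cob, fen)
vim  (by R28: tor, wol)
dil  (by R22: vim, mup)
kul  (by R20: dil, gol, hep)
p48  (by R24: kul, fub)
pev  (by R29: p48, kiv)
irk  (by R7: pev)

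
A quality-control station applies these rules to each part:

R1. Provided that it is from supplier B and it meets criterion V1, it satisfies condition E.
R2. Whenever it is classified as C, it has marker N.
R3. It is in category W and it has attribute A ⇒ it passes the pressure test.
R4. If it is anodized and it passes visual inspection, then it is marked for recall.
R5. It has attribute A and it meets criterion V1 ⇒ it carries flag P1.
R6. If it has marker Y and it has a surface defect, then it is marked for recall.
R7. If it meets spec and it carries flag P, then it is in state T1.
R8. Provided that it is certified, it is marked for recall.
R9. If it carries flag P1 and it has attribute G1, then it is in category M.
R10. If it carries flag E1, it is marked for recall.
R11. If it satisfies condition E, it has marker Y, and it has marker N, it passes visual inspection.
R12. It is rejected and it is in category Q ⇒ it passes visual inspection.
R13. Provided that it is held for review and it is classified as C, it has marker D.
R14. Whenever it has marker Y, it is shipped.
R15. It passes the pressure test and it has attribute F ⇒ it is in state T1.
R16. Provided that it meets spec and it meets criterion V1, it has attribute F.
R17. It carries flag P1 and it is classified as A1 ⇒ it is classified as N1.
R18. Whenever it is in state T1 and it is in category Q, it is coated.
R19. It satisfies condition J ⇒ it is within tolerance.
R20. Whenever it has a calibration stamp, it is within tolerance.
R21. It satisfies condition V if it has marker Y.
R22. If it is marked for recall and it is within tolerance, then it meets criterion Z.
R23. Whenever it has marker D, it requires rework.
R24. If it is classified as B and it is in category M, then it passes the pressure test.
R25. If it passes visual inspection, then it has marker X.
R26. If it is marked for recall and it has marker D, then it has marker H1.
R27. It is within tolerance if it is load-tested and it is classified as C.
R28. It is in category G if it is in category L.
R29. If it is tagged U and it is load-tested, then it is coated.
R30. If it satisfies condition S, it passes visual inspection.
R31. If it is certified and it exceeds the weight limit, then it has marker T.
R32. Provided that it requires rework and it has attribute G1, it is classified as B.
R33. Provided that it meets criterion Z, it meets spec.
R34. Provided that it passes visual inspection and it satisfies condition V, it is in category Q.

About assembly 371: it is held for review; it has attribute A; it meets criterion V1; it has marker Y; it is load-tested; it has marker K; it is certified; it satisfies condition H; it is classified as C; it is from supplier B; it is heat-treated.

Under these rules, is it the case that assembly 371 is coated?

Forward chaining from the given facts derives: satisfies condition E, has marker N, carries flag P1, is marked for recall, passes visual inspection, has marker D, is shipped, satisfies condition V, requires rework, has marker X, has marker H1, is within tolerance, is in category Q, meets criterion Z, meets spec, has attribute F.
Rules concluding "it is coated": R18 needs "it is in state T1"; R29 needs "it is tagged U" — none of these are established.

No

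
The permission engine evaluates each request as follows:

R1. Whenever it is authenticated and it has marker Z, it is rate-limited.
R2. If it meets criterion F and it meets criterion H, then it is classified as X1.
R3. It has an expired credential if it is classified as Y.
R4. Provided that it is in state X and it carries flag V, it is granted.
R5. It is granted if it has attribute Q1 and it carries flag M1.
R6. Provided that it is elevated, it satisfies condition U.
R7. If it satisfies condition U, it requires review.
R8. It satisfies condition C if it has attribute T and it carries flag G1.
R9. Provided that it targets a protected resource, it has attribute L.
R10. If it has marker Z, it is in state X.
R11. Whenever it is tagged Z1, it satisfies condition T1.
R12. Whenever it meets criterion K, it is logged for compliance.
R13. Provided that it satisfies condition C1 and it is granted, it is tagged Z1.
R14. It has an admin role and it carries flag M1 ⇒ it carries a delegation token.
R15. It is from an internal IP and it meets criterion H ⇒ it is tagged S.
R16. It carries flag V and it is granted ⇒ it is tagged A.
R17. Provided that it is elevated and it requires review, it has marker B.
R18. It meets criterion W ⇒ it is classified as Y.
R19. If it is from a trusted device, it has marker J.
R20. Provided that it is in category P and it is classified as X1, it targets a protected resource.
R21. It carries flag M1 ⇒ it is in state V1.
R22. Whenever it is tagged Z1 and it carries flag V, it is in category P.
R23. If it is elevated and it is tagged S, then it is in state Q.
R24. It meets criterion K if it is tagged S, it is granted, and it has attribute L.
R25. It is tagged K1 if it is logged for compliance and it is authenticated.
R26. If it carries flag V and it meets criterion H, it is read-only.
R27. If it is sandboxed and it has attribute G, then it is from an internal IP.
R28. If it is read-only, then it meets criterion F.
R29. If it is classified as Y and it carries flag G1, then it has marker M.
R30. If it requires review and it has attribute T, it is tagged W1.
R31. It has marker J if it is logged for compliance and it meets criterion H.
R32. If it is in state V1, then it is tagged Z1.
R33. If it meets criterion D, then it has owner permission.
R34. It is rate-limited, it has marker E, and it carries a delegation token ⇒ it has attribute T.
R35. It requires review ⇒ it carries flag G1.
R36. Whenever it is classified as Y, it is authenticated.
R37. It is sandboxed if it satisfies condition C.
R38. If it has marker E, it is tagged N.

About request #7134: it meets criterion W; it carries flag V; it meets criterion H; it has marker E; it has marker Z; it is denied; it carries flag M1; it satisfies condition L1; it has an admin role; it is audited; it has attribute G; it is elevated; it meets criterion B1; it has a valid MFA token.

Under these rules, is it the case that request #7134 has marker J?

Yes

By R6 (it is elevated): it satisfies condition U.
By R7 (it satisfies condition U): it requires review.
By R10 (it has marker Z): it is in state X.
By R14 (it has an admin role, it carries flag M1): it carries a delegation token.
By R18 (it meets criterion W): it is classified as Y.
By R21 (it carries flag M1): it is in state V1.
By R26 (it carries flag V, it meets criterion H): it is read-only.
By R28 (it is read-only): it meets criterion F.
By R32 (it is in state V1): it is tagged Z1.
By R35 (it requires review): it carries flag G1.
By R36 (it is classified as Y): it is authenticated.
By R1 (it is authenticated, it has marker Z): it is rate-limited.
By R2 (it meets criterion F, it meets criterion H): it is classified as X1.
By R4 (it is in state X, it carries flag V): it is granted.
By R22 (it is tagged Z1, it carries flag V): it is in category P.
By R34 (it is rate-limited, it has marker E, it carries a delegation token): it has attribute T.
By R8 (it has attribute T, it carries flag G1): it satisfies condition C.
By R20 (it is in category P, it is classified as X1): it targets a protected resource.
By R37 (it satisfies condition C): it is sandboxed.
By R9 (it targets a protected resource): it has attribute L.
By R27 (it is sandboxed, it has attribute G): it is from an internal IP.
By R15 (it is from an internal IP, it meets criterion H): it is tagged S.
By R24 (it is tagged S, it is granted, it has attribute L): it meets criterion K.
By R12 (it meets criterion K): it is logged for compliance.
By R31 (it is logged for compliance, it meets criterion H): it has marker J.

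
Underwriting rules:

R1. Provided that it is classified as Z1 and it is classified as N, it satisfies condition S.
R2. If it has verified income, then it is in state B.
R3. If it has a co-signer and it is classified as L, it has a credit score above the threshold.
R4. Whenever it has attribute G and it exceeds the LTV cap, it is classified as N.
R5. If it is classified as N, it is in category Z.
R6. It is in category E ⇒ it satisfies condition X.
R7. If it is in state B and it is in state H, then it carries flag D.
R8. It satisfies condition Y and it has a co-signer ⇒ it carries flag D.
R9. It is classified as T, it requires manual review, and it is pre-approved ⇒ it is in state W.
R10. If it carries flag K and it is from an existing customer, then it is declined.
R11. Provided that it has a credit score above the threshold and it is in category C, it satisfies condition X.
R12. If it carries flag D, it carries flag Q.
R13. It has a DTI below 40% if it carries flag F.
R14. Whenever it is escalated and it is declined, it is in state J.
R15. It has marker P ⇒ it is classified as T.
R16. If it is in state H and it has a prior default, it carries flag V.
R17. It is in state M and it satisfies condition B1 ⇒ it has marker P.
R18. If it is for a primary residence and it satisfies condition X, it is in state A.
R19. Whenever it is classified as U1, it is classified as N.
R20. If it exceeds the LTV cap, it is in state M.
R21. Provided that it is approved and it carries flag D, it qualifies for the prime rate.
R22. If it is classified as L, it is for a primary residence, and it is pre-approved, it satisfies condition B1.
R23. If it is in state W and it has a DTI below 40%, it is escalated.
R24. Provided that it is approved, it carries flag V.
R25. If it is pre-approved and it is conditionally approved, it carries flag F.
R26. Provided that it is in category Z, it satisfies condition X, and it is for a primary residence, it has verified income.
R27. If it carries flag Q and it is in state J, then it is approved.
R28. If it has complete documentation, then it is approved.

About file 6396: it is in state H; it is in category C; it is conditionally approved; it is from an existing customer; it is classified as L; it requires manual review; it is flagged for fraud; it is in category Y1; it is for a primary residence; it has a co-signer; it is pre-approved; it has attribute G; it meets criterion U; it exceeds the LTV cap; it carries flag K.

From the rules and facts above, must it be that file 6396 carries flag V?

Yes

By R3 (it has a co-signer, it is classified as L): it has a credit score above the threshold.
By R4 (it has attribute G, it exceeds the LTV cap): it is classified as N.
By R5 (it is classified as N): it is in category Z.
By R10 (it carries flag K, it is from an existing customer): it is declined.
By R11 (it has a credit score above the threshold, it is in category C): it satisfies condition X.
By R20 (it exceeds the LTV cap): it is in state M.
By R22 (it is classified as L, it is for a primary residence, it is pre-approved): it satisfies condition B1.
By R25 (it is pre-approved, it is conditionally approved): it carries flag F.
By R26 (it is in category Z, it satisfies condition X, it is for a primary residence): it has verified income.
By R2 (it has verified income): it is in state B.
By R7 (it is in state B, it is in state H): it carries flag D.
By R12 (it carries flag D): it carries flag Q.
By R13 (it carries flag F): it has a DTI below 40%.
By R17 (it is in state M, it satisfies condition B1): it has marker P.
By R15 (it has marker P): it is classified as T.
By R9 (it is classified as T, it requires manual review, it is pre-approved): it is in state W.
By R23 (it is in state W, it has a DTI below 40%): it is escalated.
By R14 (it is escalated, it is declined): it is in state J.
By R27 (it carries flag Q, it is in state J): it is approved.
By R24 (it is approved): it carries flag V.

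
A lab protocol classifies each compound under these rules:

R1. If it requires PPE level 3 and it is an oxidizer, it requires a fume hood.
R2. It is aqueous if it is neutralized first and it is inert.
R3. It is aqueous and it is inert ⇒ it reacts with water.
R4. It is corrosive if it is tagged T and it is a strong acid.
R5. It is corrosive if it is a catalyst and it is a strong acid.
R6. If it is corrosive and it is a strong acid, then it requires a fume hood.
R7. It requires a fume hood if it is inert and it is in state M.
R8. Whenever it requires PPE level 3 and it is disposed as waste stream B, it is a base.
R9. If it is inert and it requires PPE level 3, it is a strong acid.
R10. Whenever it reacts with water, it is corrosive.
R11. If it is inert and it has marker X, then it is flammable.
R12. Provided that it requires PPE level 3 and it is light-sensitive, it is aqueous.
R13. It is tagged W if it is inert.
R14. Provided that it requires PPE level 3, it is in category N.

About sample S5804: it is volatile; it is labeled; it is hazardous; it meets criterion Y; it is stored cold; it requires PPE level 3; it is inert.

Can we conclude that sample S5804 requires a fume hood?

Forward chaining from the given facts derives: is a strong acid, is tagged W, is in category N.
Rules concluding "it requires a fume hood": R1 needs "it is an oxidizer"; R6 needs "it is corrosive"; R7 needs "it is in state M" — none of these are established.

No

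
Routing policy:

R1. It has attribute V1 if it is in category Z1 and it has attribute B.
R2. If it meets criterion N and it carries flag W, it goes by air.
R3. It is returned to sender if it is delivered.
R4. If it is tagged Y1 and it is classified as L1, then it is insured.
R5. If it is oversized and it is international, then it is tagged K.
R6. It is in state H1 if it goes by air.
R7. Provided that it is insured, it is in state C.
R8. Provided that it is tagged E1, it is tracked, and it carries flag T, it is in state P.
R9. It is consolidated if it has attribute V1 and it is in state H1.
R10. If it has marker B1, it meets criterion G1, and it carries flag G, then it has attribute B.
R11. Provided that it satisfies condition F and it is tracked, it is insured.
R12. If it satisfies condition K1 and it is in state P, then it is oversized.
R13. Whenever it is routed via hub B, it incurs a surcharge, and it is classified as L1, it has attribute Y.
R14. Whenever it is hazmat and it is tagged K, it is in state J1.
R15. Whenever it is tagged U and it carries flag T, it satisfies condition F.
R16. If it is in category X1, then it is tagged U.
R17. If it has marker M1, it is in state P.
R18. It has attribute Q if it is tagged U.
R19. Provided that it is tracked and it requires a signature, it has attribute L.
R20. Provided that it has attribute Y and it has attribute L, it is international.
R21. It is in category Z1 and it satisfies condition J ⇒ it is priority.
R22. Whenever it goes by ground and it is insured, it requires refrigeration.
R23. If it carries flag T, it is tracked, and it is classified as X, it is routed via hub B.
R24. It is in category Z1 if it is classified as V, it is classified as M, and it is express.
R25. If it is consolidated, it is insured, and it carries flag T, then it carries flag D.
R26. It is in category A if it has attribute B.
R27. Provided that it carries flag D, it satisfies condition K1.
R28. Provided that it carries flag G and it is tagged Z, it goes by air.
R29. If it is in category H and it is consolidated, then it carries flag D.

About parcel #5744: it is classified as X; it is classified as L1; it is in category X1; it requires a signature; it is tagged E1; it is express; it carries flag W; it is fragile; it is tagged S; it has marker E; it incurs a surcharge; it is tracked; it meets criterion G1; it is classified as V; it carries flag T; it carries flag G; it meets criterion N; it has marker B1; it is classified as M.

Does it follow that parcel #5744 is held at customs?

Forward chaining from the given facts derives: goes by air, is in state H1, is in state P, has attribute B, is tagged U, has attribute Q, has attribute L, is routed via hub B, is in category Z1, is in category A, has attribute V1, is consolidated, has attribute Y, satisfies condition F, is international, is insured, carries flag D, satisfies condition K1, is in state C, is oversized, is tagged K.
No rule has "it is held at customs" as its conclusion, and it is not among the given facts.

No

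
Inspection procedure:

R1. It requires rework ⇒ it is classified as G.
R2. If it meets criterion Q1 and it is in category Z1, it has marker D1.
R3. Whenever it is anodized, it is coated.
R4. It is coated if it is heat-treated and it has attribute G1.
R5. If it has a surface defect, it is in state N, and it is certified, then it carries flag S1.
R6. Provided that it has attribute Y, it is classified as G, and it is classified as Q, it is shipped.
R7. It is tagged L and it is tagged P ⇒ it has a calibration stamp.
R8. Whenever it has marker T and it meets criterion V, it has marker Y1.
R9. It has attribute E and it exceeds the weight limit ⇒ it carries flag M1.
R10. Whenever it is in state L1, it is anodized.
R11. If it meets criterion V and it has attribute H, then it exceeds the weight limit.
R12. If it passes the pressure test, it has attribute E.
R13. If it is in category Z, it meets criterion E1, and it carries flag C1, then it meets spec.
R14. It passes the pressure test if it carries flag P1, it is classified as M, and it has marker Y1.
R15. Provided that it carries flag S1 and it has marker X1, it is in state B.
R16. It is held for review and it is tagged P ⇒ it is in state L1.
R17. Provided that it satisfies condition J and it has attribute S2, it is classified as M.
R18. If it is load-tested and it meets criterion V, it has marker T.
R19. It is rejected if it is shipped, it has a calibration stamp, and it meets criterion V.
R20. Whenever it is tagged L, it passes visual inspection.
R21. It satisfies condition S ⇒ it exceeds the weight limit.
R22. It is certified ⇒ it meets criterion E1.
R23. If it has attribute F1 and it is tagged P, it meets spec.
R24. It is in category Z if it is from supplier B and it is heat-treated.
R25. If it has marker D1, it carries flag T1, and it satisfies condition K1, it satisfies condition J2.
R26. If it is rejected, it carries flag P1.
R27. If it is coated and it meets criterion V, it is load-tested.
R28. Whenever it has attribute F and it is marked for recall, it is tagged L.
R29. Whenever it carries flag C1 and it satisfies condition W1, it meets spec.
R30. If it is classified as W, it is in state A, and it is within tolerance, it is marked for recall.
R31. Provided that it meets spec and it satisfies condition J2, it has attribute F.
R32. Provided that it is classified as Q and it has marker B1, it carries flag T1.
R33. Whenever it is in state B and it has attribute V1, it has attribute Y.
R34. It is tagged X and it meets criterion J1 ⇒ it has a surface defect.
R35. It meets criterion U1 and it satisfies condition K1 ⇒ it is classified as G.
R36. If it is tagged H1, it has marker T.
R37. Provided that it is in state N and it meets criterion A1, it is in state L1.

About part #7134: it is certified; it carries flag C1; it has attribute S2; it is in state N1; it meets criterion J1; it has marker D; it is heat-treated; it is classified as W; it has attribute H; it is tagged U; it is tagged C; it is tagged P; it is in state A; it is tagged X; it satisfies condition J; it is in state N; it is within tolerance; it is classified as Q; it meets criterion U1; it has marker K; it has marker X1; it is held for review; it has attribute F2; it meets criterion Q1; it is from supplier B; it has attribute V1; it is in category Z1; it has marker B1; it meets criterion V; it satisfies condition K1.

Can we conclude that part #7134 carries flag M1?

Yes

By R2 (it meets criterion Q1, it is in category Z1): it has marker D1.
By R11 (it meets criterion V, it has attribute H): it exceeds the weight limit.
By R16 (it is held for review, it is tagged P): it is in state L1.
By R17 (it satisfies condition J, it has attribute S2): it is classified as M.
By R22 (it is certified): it meets criterion E1.
By R24 (it is from supplier B, it is heat-treated): it is in category Z.
By R30 (it is classified as W, it is in state A, it is within tolerance): it is marked for recall.
By R32 (it is classified as Q, it has marker B1): it carries flag T1.
By R34 (it is tagged X, it meets criterion J1): it has a surface defect.
By R35 (it meets criterion U1, it satisfies condition K1): it is classified as G.
By R5 (it has a surface defect, it is in state N, it is certified): it carries flag S1.
By R10 (it is in state L1): it is anodized.
By R13 (it is in category Z, it meets criterion E1, it carries flag C1): it meets spec.
By R15 (it carries flag S1, it has marker X1): it is in state B.
By R25 (it has marker D1, it carries flag T1, it satisfies condition K1): it satisfies condition J2.
By R31 (it meets spec, it satisfies condition J2): it has attribute F.
By R33 (it is in state B, it has attribute V1): it has attribute Y.
By R3 (it is anodized): it is coated.
By R6 (it has attribute Y, it is classified as G, it is classified as Q): it is shipped.
By R27 (it is coated, it meets criterion V): it is load-tested.
By R28 (it has attribute F, it is marked for recall): it is tagged L.
By R7 (it is tagged L, it is tagged P): it has a calibration stamp.
By R18 (it is load-tested, it meets criterion V): it has marker T.
By R19 (it is shipped, it has a calibration stamp, it meets criterion V): it is rejected.
By R26 (it is rejected): it carries flag P1.
By R8 (it has marker T, it meets criterion V): it has marker Y1.
By R14 (it carries flag P1, it is classified as M, it has marker Y1): it passes the pressure test.
By R12 (it passes the pressure test): it has attribute E.
By R9 (it has attribute E, it exceeds the weight limit): it carries flag M1.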